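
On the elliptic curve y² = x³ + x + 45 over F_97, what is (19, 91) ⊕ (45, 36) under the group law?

(19, 91) + (45, 36). λ = (36 - 91)/(45 - 19) ≡ 42/26 mod 97. 26⁻¹ ≡ 56 (mod 97), so λ ≡ 24.
  x = λ² - 19 - 45 = 576 - 64 ≡ 27; y = λ·(19 - 27) - 91 ≡ 8. → (27, 8)

(27, 8)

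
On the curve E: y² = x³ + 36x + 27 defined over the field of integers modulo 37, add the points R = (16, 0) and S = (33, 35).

(16, 0) + (33, 35). λ = (35 - 0)/(33 - 16) ≡ 35/17 mod 37. 17⁻¹ ≡ 24 (mod 37), so λ ≡ 26.
  x = λ² - 16 - 33 = 676 - 49 ≡ 35; y = λ·(16 - 35) - 0 ≡ 24. → (35, 24)

(35, 24)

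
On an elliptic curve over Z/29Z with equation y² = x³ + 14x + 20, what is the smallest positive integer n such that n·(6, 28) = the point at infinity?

2P: tangent at (6, 28): λ = (3·6² + 14)/(2·28) ≡ 6/27. 27⁻¹ ≡ 14 (mod 29) since 27·14 = 378 ≡ 1, so λ ≡ 6·14 ≡ 26.
  x = λ² - 6 - 6 = 676 - 12 ≡ 26; y = λ·(6 - 26) - 28 ≡ 3. → (26, 3)
3P: (26, 3) + (6, 28). λ = (28 - 3)/(6 - 26) ≡ 25/9 mod 29. 9⁻¹ ≡ 13 (mod 29) since 9·13 = 117 ≡ 1, so λ ≡ 6.
  x = λ² - 26 - 6 = 36 - 32 ≡ 4; y = λ·(26 - 4) - 3 ≡ 13. → (4, 13)
4P: (4, 13) + (6, 28). λ = (28 - 13)/(6 - 4) ≡ 15/2 mod 29. 2⁻¹ ≡ 15 (mod 29), so λ ≡ 22.
  x = λ² - 4 - 6 = 484 - 10 ≡ 10; y = λ·(4 - 10) - 13 ≡ 0. → (10, 0)
5P: (10, 0) + (6, 28). λ = (28 - 0)/(6 - 10) ≡ 28/25 mod 29. 25⁻¹ ≡ 7 (mod 29) since 25·7 = 175 ≡ 1, so λ ≡ 22.
  x = λ² - 10 - 6 = 484 - 16 ≡ 4; y = λ·(10 - 4) - 0 ≡ 16. → (4, 16)
6P: (4, 16) + (6, 28). λ = (28 - 16)/(6 - 4) ≡ 12/2 mod 29. 2⁻¹ ≡ 15 (mod 29), so λ ≡ 6.
  x = λ² - 4 - 6 = 36 - 10 ≡ 26; y = λ·(4 - 26) - 16 ≡ 26. → (26, 26)
7P: (26, 26) + (6, 28). λ = (28 - 26)/(6 - 26) ≡ 2/9 mod 29. 9⁻¹ ≡ 13 (mod 29) since 9·13 = 117 ≡ 1, so λ ≡ 26.
  x = λ² - 26 - 6 = 676 - 32 ≡ 6; y = λ·(26 - 6) - 26 ≡ 1. → (6, 1)
8P: (6, 1) + (6, 28): same x and y₁ ≡ -y₂, so the sum is the point at infinity.
8P = the point at infinity, so the order is 8.

8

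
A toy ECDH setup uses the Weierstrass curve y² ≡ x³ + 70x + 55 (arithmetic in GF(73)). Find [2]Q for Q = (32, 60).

(21, 37)

tangent at (32, 60): λ = (3·32² + 70)/(2·60) ≡ 3/47. 47⁻¹ ≡ 14 (mod 73), so λ ≡ 3·14 ≡ 42.
  x = λ² - 32 - 32 = 1764 - 64 ≡ 21; y = λ·(32 - 21) - 60 ≡ 37. → (21, 37)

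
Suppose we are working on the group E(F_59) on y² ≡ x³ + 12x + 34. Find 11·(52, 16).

(11, 9)

Write G = (52, 16).
Double-and-add on 11 = (1011)₂. Start with G = (52, 16) for the leading 1-bit.
double: tangent at (52, 16): λ = (3·52² + 12)/(2·16) ≡ 41/32. 32⁻¹ ≡ 24 (mod 59) since 32·24 = 768 ≡ 1, so λ ≡ 41·24 ≡ 40.
  x = λ² - 52 - 52 = 1600 - 104 ≡ 21; y = λ·(52 - 21) - 16 ≡ 44. → (21, 44)
double: tangent at (21, 44): λ = (3·21² + 12)/(2·44) ≡ 37/29. 29⁻¹ ≡ 57 (mod 59), so λ ≡ 37·57 ≡ 44.
  x = λ² - 21 - 21 = 1936 - 42 ≡ 6; y = λ·(21 - 6) - 44 ≡ 26. → (6, 26)
add G: (6, 26) + (52, 16). λ = (16 - 26)/(52 - 6) ≡ 49/46 mod 59. 46⁻¹ ≡ 9 (mod 59) since 46·9 = 414 ≡ 1, so λ ≡ 28.
  x = λ² - 6 - 52 = 784 - 58 ≡ 18; y = λ·(6 - 18) - 26 ≡ 51. → (18, 51)
double: tangent at (18, 51): λ = (3·18² + 12)/(2·51) ≡ 40/43. 43⁻¹ ≡ 11 (mod 59), so λ ≡ 40·11 ≡ 27.
  x = λ² - 18 - 18 = 729 - 36 ≡ 44; y = λ·(18 - 44) - 51 ≡ 14. → (44, 14)
add G: (44, 14) + (52, 16). λ = (16 - 14)/(52 - 44) ≡ 2/8 mod 59. 8⁻¹ ≡ 37 (mod 59) since 8·37 = 296 ≡ 1, so λ ≡ 15.
  x = λ² - 44 - 52 = 225 - 96 ≡ 11; y = λ·(44 - 11) - 14 ≡ 9. → (11, 9)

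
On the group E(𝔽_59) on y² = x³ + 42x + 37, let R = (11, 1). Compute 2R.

(53, 49)

tangent at (11, 1): λ = (3·11² + 42)/(2·1) ≡ 51/2. 2⁻¹ ≡ 30 (mod 59) since 2·30 = 60 ≡ 1, so λ ≡ 51·30 ≡ 55.
  x = λ² - 11 - 11 = 3025 - 22 ≡ 53; y = λ·(11 - 53) - 1 ≡ 49. → (53, 49)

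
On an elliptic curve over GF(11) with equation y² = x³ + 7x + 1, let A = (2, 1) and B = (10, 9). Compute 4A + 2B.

First 4A:
Repeated addition: build up to 4A.
2A: tangent at (2, 1): λ = (3·2² + 7)/(2·1) ≡ 8/2. 2⁻¹ ≡ 6 (mod 11), so λ ≡ 8·6 ≡ 4.
  x = λ² - 2 - 2 = 16 - 4 ≡ 1; y = λ·(2 - 1) - 1 ≡ 3. → (1, 3)
3A: (1, 3) + (2, 1). λ = (1 - 3)/(2 - 1) ≡ 9/1 mod 11. 1⁻¹ ≡ 1 (mod 11), so λ ≡ 9.
  x = λ² - 1 - 2 = 81 - 3 ≡ 1; y = λ·(1 - 1) - 3 ≡ 8. → (1, 8)
4A: (1, 8) + (2, 1). λ = (1 - 8)/(2 - 1) ≡ 4/1 mod 11. 1⁻¹ ≡ 1 (mod 11), so λ ≡ 4.
  x = λ² - 1 - 2 = 16 - 3 ≡ 2; y = λ·(1 - 2) - 8 ≡ 10. → (2, 10)
4A = (2, 10).
Next 2B:
Repeated addition: build up to 2B.
2B: tangent at (10, 9): λ = (3·10² + 7)/(2·9) ≡ 10/7. 7⁻¹ ≡ 8 (mod 11), so λ ≡ 10·8 ≡ 3.
  x = λ² - 10 - 10 = 9 - 20 ≡ 0; y = λ·(10 - 0) - 9 ≡ 10. → (0, 10)
2B = (0, 10).
Finally 4A + 2B:
(2, 10) + (0, 10). λ = (10 - 10)/(0 - 2) ≡ 0/9 mod 11. 9⁻¹ ≡ 5 (mod 11) since 9·5 = 45 ≡ 1, so λ ≡ 0.
  x = λ² - 2 - 0 = 0 - 2 ≡ 9; y = λ·(2 - 9) - 10 ≡ 1. → (9, 1)

(9, 1)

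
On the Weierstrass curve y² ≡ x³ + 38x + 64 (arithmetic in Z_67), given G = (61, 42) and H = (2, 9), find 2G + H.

(66, 62)

First 2G:
Repeated addition: build up to 2G.
2G: tangent at (61, 42): λ = (3·61² + 38)/(2·42) ≡ 12/17. 17⁻¹ ≡ 4 (mod 67) since 17·4 = 68 ≡ 1, so λ ≡ 12·4 ≡ 48.
  x = λ² - 61 - 61 = 2304 - 122 ≡ 38; y = λ·(61 - 38) - 42 ≡ 57. → (38, 57)
2G = (38, 57).
Finally 2G + H:
(38, 57) + (2, 9). λ = (9 - 57)/(2 - 38) ≡ 19/31 mod 67. 31⁻¹ ≡ 13 (mod 67), so λ ≡ 46.
  x = λ² - 38 - 2 = 2116 - 40 ≡ 66; y = λ·(38 - 66) - 57 ≡ 62. → (66, 62)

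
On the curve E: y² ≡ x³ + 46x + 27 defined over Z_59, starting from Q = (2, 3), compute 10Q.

(25, 39)

Double-and-add on 10 = (1010)₂. Start with Q = (2, 3) for the leading 1-bit.
double: tangent at (2, 3): λ = (3·2² + 46)/(2·3) ≡ 58/6. 6⁻¹ ≡ 10 (mod 59) since 6·10 = 60 ≡ 1, so λ ≡ 58·10 ≡ 49.
  x = λ² - 2 - 2 = 2401 - 4 ≡ 37; y = λ·(2 - 37) - 3 ≡ 52. → (37, 52)
double: tangent at (37, 52): λ = (3·37² + 46)/(2·52) ≡ 23/45. 45⁻¹ ≡ 21 (mod 59), so λ ≡ 23·21 ≡ 11.
  x = λ² - 37 - 37 = 121 - 74 ≡ 47; y = λ·(37 - 47) - 52 ≡ 15. → (47, 15)
add Q: (47, 15) + (2, 3). λ = (3 - 15)/(2 - 47) ≡ 47/14 mod 59. 14⁻¹ ≡ 38 (mod 59) since 14·38 = 532 ≡ 1, so λ ≡ 16.
  x = λ² - 47 - 2 = 256 - 49 ≡ 30; y = λ·(47 - 30) - 15 ≡ 21. → (30, 21)
double: tangent at (30, 21): λ = (3·30² + 46)/(2·21) ≡ 32/42. 42⁻¹ ≡ 52 (mod 59), so λ ≡ 32·52 ≡ 12.
  x = λ² - 30 - 30 = 144 - 60 ≡ 25; y = λ·(30 - 25) - 21 ≡ 39. → (25, 39)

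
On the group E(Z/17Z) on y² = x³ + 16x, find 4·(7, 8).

O

Write P = (7, 8).
Repeated addition: build up to 4P.
2P: tangent at (7, 8): λ = (3·7² + 16)/(2·8) ≡ 10/16. 16⁻¹ ≡ 16 (mod 17), so λ ≡ 10·16 ≡ 7.
  x = λ² - 7 - 7 = 49 - 14 ≡ 1; y = λ·(7 - 1) - 8 ≡ 0. → (1, 0)
3P: (1, 0) + (7, 8). λ = (8 - 0)/(7 - 1) ≡ 8/6 mod 17. 6⁻¹ ≡ 3 (mod 17) since 6·3 = 18 ≡ 1, so λ ≡ 7.
  x = λ² - 1 - 7 = 49 - 8 ≡ 7; y = λ·(1 - 7) - 0 ≡ 9. → (7, 9)
4P: (7, 9) + (7, 8): same x and y₁ ≡ -y₂, so the sum is O.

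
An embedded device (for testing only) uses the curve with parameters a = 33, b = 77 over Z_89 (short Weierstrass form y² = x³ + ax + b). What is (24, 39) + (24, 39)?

(5, 10)

tangent at (24, 39): λ = (3·24² + 33)/(2·39) ≡ 70/78. 78⁻¹ ≡ 8 (mod 89), so λ ≡ 70·8 ≡ 26.
  x = λ² - 24 - 24 = 676 - 48 ≡ 5; y = λ·(24 - 5) - 39 ≡ 10. → (5, 10)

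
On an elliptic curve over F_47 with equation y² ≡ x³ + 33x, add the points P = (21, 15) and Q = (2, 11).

(21, 15) + (2, 11). λ = (11 - 15)/(2 - 21) ≡ 43/28 mod 47. 28⁻¹ ≡ 42 (mod 47), so λ ≡ 20.
  x = λ² - 21 - 2 = 400 - 23 ≡ 1; y = λ·(21 - 1) - 15 ≡ 9. → (1, 9)

(1, 9)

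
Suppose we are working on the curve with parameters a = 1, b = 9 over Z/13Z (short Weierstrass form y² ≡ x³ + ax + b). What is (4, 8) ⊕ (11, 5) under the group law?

(8, 3)

(4, 8) + (11, 5). λ = (5 - 8)/(11 - 4) ≡ 10/7 mod 13. 7⁻¹ ≡ 2 (mod 13) since 7·2 = 14 ≡ 1, so λ ≡ 7.
  x = λ² - 4 - 11 = 49 - 15 ≡ 8; y = λ·(4 - 8) - 8 ≡ 3. → (8, 3)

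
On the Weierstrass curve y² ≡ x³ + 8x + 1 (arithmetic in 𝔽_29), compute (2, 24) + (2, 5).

The two points share x = 2 and their y-coordinates satisfy 24 + 5 ≡ 0 (mod 29), so they are inverses. Their sum is the point at infinity.

O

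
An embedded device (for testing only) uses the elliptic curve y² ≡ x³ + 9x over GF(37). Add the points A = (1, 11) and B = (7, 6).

(4, 10)

(1, 11) + (7, 6). λ = (6 - 11)/(7 - 1) ≡ 32/6 mod 37. 6⁻¹ ≡ 31 (mod 37) since 6·31 = 186 ≡ 1, so λ ≡ 30.
  x = λ² - 1 - 7 = 900 - 8 ≡ 4; y = λ·(1 - 4) - 11 ≡ 10. → (4, 10)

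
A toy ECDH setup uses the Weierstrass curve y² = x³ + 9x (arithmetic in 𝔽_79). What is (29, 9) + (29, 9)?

(23, 45)

tangent at (29, 9): λ = (3·29² + 9)/(2·9) ≡ 4/18. 18⁻¹ ≡ 22 (mod 79), so λ ≡ 4·22 ≡ 9.
  x = λ² - 29 - 29 = 81 - 58 ≡ 23; y = λ·(29 - 23) - 9 ≡ 45. → (23, 45)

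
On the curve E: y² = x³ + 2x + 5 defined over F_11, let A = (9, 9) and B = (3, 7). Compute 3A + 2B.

(9, 9)

First 3A:
Repeated addition: build up to 3A.
2A: tangent at (9, 9): λ = (3·9² + 2)/(2·9) ≡ 3/7. 7⁻¹ ≡ 8 (mod 11), so λ ≡ 3·8 ≡ 2.
  x = λ² - 9 - 9 = 4 - 18 ≡ 8; y = λ·(9 - 8) - 9 ≡ 4. → (8, 4)
3A: (8, 4) + (9, 9). λ = (9 - 4)/(9 - 8) ≡ 5/1 mod 11. 1⁻¹ ≡ 1 (mod 11) since 1·1 = 1 ≡ 1, so λ ≡ 5.
  x = λ² - 8 - 9 = 25 - 17 ≡ 8; y = λ·(8 - 8) - 4 ≡ 7. → (8, 7)
3A = (8, 7).
Next 2B:
Repeated addition: build up to 2B.
2B: tangent at (3, 7): λ = (3·3² + 2)/(2·7) ≡ 7/3. 3⁻¹ ≡ 4 (mod 11) since 3·4 = 12 ≡ 1, so λ ≡ 7·4 ≡ 6.
  x = λ² - 3 - 3 = 36 - 6 ≡ 8; y = λ·(3 - 8) - 7 ≡ 7. → (8, 7)
2B = (8, 7).
Finally 3A + 2B:
tangent at (8, 7): λ = (3·8² + 2)/(2·7) ≡ 7/3. 3⁻¹ ≡ 4 (mod 11) since 3·4 = 12 ≡ 1, so λ ≡ 7·4 ≡ 6.
  x = λ² - 8 - 8 = 36 - 16 ≡ 9; y = λ·(8 - 9) - 7 ≡ 9. → (9, 9)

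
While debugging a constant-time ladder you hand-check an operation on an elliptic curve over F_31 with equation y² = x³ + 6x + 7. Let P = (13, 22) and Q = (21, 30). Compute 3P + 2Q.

(1, 13)

First 3P:
Repeated addition: build up to 3P.
2P: tangent at (13, 22): λ = (3·13² + 6)/(2·22) ≡ 17/13. 13⁻¹ ≡ 12 (mod 31), so λ ≡ 17·12 ≡ 18.
  x = λ² - 13 - 13 = 324 - 26 ≡ 19; y = λ·(13 - 19) - 22 ≡ 25. → (19, 25)
3P: (19, 25) + (13, 22). λ = (22 - 25)/(13 - 19) ≡ 28/25 mod 31. 25⁻¹ ≡ 5 (mod 31) since 25·5 = 125 ≡ 1, so λ ≡ 16.
  x = λ² - 19 - 13 = 256 - 32 ≡ 7; y = λ·(19 - 7) - 25 ≡ 12. → (7, 12)
3P = (7, 12).
Next 2Q:
Repeated addition: build up to 2Q.
2Q: tangent at (21, 30): λ = (3·21² + 6)/(2·30) ≡ 27/29. 29⁻¹ ≡ 15 (mod 31), so λ ≡ 27·15 ≡ 2.
  x = λ² - 21 - 21 = 4 - 42 ≡ 24; y = λ·(21 - 24) - 30 ≡ 26. → (24, 26)
2Q = (24, 26).
Finally 3P + 2Q:
(7, 12) + (24, 26). λ = (26 - 12)/(24 - 7) ≡ 14/17 mod 31. 17⁻¹ ≡ 11 (mod 31), so λ ≡ 30.
  x = λ² - 7 - 24 = 900 - 31 ≡ 1; y = λ·(7 - 1) - 12 ≡ 13. → (1, 13)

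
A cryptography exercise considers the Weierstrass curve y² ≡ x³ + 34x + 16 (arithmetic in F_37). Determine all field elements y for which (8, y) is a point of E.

x³ + 34x + 16 = 800 ≡ 23 (mod 37).
23 is a non-residue mod 37; no y exists.

none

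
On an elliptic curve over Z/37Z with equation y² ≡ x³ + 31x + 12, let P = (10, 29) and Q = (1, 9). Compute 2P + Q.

(35, 4)

First 2P:
Repeated addition: build up to 2P.
2P: tangent at (10, 29): λ = (3·10² + 31)/(2·29) ≡ 35/21. 21⁻¹ ≡ 30 (mod 37), so λ ≡ 35·30 ≡ 14.
  x = λ² - 10 - 10 = 196 - 20 ≡ 28; y = λ·(10 - 28) - 29 ≡ 15. → (28, 15)
2P = (28, 15).
Finally 2P + Q:
(28, 15) + (1, 9). λ = (9 - 15)/(1 - 28) ≡ 31/10 mod 37. 10⁻¹ ≡ 26 (mod 37) since 10·26 = 260 ≡ 1, so λ ≡ 29.
  x = λ² - 28 - 1 = 841 - 29 ≡ 35; y = λ·(28 - 35) - 15 ≡ 4. → (35, 4)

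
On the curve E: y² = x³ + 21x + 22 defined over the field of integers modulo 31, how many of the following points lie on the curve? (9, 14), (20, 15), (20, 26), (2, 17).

(9, 14): 14² ≡ 10, rhs ≡ 10 → on.
(20, 15): 15² ≡ 8, rhs ≡ 10 → off.
(20, 26): 26² ≡ 25, rhs ≡ 10 → off.
(2, 17): 17² ≡ 10, rhs ≡ 10 → on.

2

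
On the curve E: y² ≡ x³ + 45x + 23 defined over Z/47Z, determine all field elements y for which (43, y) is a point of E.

x³ + 45x + 23 = 81465 ≡ 14 (mod 47).
Square roots of 14 mod 47: 22 and 25 (since 22² = 484 ≡ 14).

22, 25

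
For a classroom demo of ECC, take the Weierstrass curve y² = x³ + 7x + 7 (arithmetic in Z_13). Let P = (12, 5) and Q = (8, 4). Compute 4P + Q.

(7, 3)

First 4P:
Repeated addition: build up to 4P.
2P: tangent at (12, 5): λ = (3·12² + 7)/(2·5) ≡ 10/10. 10⁻¹ ≡ 4 (mod 13), so λ ≡ 10·4 ≡ 1.
  x = λ² - 12 - 12 = 1 - 24 ≡ 3; y = λ·(12 - 3) - 5 ≡ 4. → (3, 4)
3P: (3, 4) + (12, 5). λ = (5 - 4)/(12 - 3) ≡ 1/9 mod 13. 9⁻¹ ≡ 3 (mod 13), so λ ≡ 3.
  x = λ² - 3 - 12 = 9 - 15 ≡ 7; y = λ·(3 - 7) - 4 ≡ 10. → (7, 10)
4P: (7, 10) + (12, 5). λ = (5 - 10)/(12 - 7) ≡ 8/5 mod 13. 5⁻¹ ≡ 8 (mod 13), so λ ≡ 12.
  x = λ² - 7 - 12 = 144 - 19 ≡ 8; y = λ·(7 - 8) - 10 ≡ 4. → (8, 4)
4P = (8, 4).
Finally 4P + Q:
tangent at (8, 4): λ = (3·8² + 7)/(2·4) ≡ 4/8. 8⁻¹ ≡ 5 (mod 13) since 8·5 = 40 ≡ 1, so λ ≡ 4·5 ≡ 7.
  x = λ² - 8 - 8 = 49 - 16 ≡ 7; y = λ·(8 - 7) - 4 ≡ 3. → (7, 3)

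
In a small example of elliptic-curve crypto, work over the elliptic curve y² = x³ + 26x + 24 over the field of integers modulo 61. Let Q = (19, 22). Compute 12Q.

(10, 53)

Double-and-add on 12 = (1100)₂. Start with Q = (19, 22) for the leading 1-bit.
double: tangent at (19, 22): λ = (3·19² + 26)/(2·22) ≡ 11/44. 44⁻¹ ≡ 43 (mod 61), so λ ≡ 11·43 ≡ 46.
  x = λ² - 19 - 19 = 2116 - 38 ≡ 4; y = λ·(19 - 4) - 22 ≡ 58. → (4, 58)
add Q: (4, 58) + (19, 22). λ = (22 - 58)/(19 - 4) ≡ 25/15 mod 61. 15⁻¹ ≡ 57 (mod 61), so λ ≡ 22.
  x = λ² - 4 - 19 = 484 - 23 ≡ 34; y = λ·(4 - 34) - 58 ≡ 14. → (34, 14)
double: tangent at (34, 14): λ = (3·34² + 26)/(2·14) ≡ 17/28. 28⁻¹ ≡ 24 (mod 61) since 28·24 = 672 ≡ 1, so λ ≡ 17·24 ≡ 42.
  x = λ² - 34 - 34 = 1764 - 68 ≡ 49; y = λ·(34 - 49) - 14 ≡ 27. → (49, 27)
double: tangent at (49, 27): λ = (3·49² + 26)/(2·27) ≡ 31/54. 54⁻¹ ≡ 26 (mod 61), so λ ≡ 31·26 ≡ 13.
  x = λ² - 49 - 49 = 169 - 98 ≡ 10; y = λ·(49 - 10) - 27 ≡ 53. → (10, 53)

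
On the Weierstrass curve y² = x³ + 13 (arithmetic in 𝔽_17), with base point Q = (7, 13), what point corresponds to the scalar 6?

Repeated addition: build up to 6Q.
2Q: tangent at (7, 13): λ = (3·7² + 0)/(2·13) ≡ 11/9. 9⁻¹ ≡ 2 (mod 17), so λ ≡ 11·2 ≡ 5.
  x = λ² - 7 - 7 = 25 - 14 ≡ 11; y = λ·(7 - 11) - 13 ≡ 1. → (11, 1)
3Q: (11, 1) + (7, 13). λ = (13 - 1)/(7 - 11) ≡ 12/13 mod 17. 13⁻¹ ≡ 4 (mod 17), so λ ≡ 14.
  x = λ² - 11 - 7 = 196 - 18 ≡ 8; y = λ·(11 - 8) - 1 ≡ 7. → (8, 7)
4Q: (8, 7) + (7, 13). λ = (13 - 7)/(7 - 8) ≡ 6/16 mod 17. 16⁻¹ ≡ 16 (mod 17) since 16·16 = 256 ≡ 1, so λ ≡ 11.
  x = λ² - 8 - 7 = 121 - 15 ≡ 4; y = λ·(8 - 4) - 7 ≡ 3. → (4, 3)
5Q: (4, 3) + (7, 13). λ = (13 - 3)/(7 - 4) ≡ 10/3 mod 17. 3⁻¹ ≡ 6 (mod 17) since 3·6 = 18 ≡ 1, so λ ≡ 9.
  x = λ² - 4 - 7 = 81 - 11 ≡ 2; y = λ·(4 - 2) - 3 ≡ 15. → (2, 15)
6Q: (2, 15) + (7, 13). λ = (13 - 15)/(7 - 2) ≡ 15/5 mod 17. 5⁻¹ ≡ 7 (mod 17) since 5·7 = 35 ≡ 1, so λ ≡ 3.
  x = λ² - 2 - 7 = 9 - 9 ≡ 0; y = λ·(2 - 0) - 15 ≡ 8. → (0, 8)

(0, 8)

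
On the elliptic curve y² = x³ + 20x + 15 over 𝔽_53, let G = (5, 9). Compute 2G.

tangent at (5, 9): λ = (3·5² + 20)/(2·9) ≡ 42/18. 18⁻¹ ≡ 3 (mod 53), so λ ≡ 42·3 ≡ 20.
  x = λ² - 5 - 5 = 400 - 10 ≡ 19; y = λ·(5 - 19) - 9 ≡ 29. → (19, 29)

(19, 29)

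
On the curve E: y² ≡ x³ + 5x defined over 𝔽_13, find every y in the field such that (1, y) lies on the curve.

none

x³ + 5x + 0 = 6 ≡ 6 (mod 13).
6 is a non-residue mod 13; no y exists.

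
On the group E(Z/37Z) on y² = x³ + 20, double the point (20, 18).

tangent at (20, 18): λ = (3·20² + 0)/(2·18) ≡ 16/36. 36⁻¹ ≡ 36 (mod 37) since 36·36 = 1296 ≡ 1, so λ ≡ 16·36 ≡ 21.
  x = λ² - 20 - 20 = 441 - 40 ≡ 31; y = λ·(20 - 31) - 18 ≡ 10. → (31, 10)

(31, 10)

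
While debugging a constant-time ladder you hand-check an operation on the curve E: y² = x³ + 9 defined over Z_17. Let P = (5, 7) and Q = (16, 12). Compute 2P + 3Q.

(5, 10)

First 2P:
Repeated addition: build up to 2P.
2P: tangent at (5, 7): λ = (3·5² + 0)/(2·7) ≡ 7/14. 14⁻¹ ≡ 11 (mod 17) since 14·11 = 154 ≡ 1, so λ ≡ 7·11 ≡ 9.
  x = λ² - 5 - 5 = 81 - 10 ≡ 3; y = λ·(5 - 3) - 7 ≡ 11. → (3, 11)
2P = (3, 11).
Next 3Q:
Repeated addition: build up to 3Q.
2Q: tangent at (16, 12): λ = (3·16² + 0)/(2·12) ≡ 3/7. 7⁻¹ ≡ 5 (mod 17) since 7·5 = 35 ≡ 1, so λ ≡ 3·5 ≡ 15.
  x = λ² - 16 - 16 = 225 - 32 ≡ 6; y = λ·(16 - 6) - 12 ≡ 2. → (6, 2)
3Q: (6, 2) + (16, 12). λ = (12 - 2)/(16 - 6) ≡ 10/10 mod 17. 10⁻¹ ≡ 12 (mod 17), so λ ≡ 1.
  x = λ² - 6 - 16 = 1 - 22 ≡ 13; y = λ·(6 - 13) - 2 ≡ 8. → (13, 8)
3Q = (13, 8).
Finally 2P + 3Q:
(3, 11) + (13, 8). λ = (8 - 11)/(13 - 3) ≡ 14/10 mod 17. 10⁻¹ ≡ 12 (mod 17), so λ ≡ 15.
  x = λ² - 3 - 13 = 225 - 16 ≡ 5; y = λ·(3 - 5) - 11 ≡ 10. → (5, 10)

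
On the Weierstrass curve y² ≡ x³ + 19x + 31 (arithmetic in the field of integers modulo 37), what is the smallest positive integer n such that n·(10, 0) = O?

2P: (10, 0) + (10, 0): same x and y₁ ≡ -y₂, so the sum is O.
2P = O, so the order is 2.

2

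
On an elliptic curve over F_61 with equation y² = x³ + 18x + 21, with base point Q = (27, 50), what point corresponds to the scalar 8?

(51, 0)

Repeated addition: build up to 8Q.
2Q: tangent at (27, 50): λ = (3·27² + 18)/(2·50) ≡ 9/39. 39⁻¹ ≡ 36 (mod 61) since 39·36 = 1404 ≡ 1, so λ ≡ 9·36 ≡ 19.
  x = λ² - 27 - 27 = 361 - 54 ≡ 2; y = λ·(27 - 2) - 50 ≡ 59. → (2, 59)
3Q: (2, 59) + (27, 50). λ = (50 - 59)/(27 - 2) ≡ 52/25 mod 61. 25⁻¹ ≡ 22 (mod 61), so λ ≡ 46.
  x = λ² - 2 - 27 = 2116 - 29 ≡ 13; y = λ·(2 - 13) - 59 ≡ 45. → (13, 45)
4Q: (13, 45) + (27, 50). λ = (50 - 45)/(27 - 13) ≡ 5/14 mod 61. 14⁻¹ ≡ 48 (mod 61), so λ ≡ 57.
  x = λ² - 13 - 27 = 3249 - 40 ≡ 37; y = λ·(13 - 37) - 45 ≡ 51. → (37, 51)
5Q: (37, 51) + (27, 50). λ = (50 - 51)/(27 - 37) ≡ 60/51 mod 61. 51⁻¹ ≡ 6 (mod 61) since 51·6 = 306 ≡ 1, so λ ≡ 55.
  x = λ² - 37 - 27 = 3025 - 64 ≡ 33; y = λ·(37 - 33) - 51 ≡ 47. → (33, 47)
6Q: (33, 47) + (27, 50). λ = (50 - 47)/(27 - 33) ≡ 3/55 mod 61. 55⁻¹ ≡ 10 (mod 61) since 55·10 = 550 ≡ 1, so λ ≡ 30.
  x = λ² - 33 - 27 = 900 - 60 ≡ 47; y = λ·(33 - 47) - 47 ≡ 21. → (47, 21)
7Q: (47, 21) + (27, 50). λ = (50 - 21)/(27 - 47) ≡ 29/41 mod 61. 41⁻¹ ≡ 3 (mod 61) since 41·3 = 123 ≡ 1, so λ ≡ 26.
  x = λ² - 47 - 27 = 676 - 74 ≡ 53; y = λ·(47 - 53) - 21 ≡ 6. → (53, 6)
8Q: (53, 6) + (27, 50). λ = (50 - 6)/(27 - 53) ≡ 44/35 mod 61. 35⁻¹ ≡ 7 (mod 61), so λ ≡ 3.
  x = λ² - 53 - 27 = 9 - 80 ≡ 51; y = λ·(53 - 51) - 6 ≡ 0. → (51, 0)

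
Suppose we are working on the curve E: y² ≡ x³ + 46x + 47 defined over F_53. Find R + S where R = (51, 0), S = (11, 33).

(51, 0) + (11, 33). λ = (33 - 0)/(11 - 51) ≡ 33/13 mod 53. 13⁻¹ ≡ 49 (mod 53), so λ ≡ 27.
  x = λ² - 51 - 11 = 729 - 62 ≡ 31; y = λ·(51 - 31) - 0 ≡ 10. → (31, 10)

(31, 10)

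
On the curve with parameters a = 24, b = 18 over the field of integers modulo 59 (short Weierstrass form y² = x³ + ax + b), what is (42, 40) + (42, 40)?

tangent at (42, 40): λ = (3·42² + 24)/(2·40) ≡ 6/21. 21⁻¹ ≡ 45 (mod 59), so λ ≡ 6·45 ≡ 34.
  x = λ² - 42 - 42 = 1156 - 84 ≡ 10; y = λ·(42 - 10) - 40 ≡ 45. → (10, 45)

(10, 45)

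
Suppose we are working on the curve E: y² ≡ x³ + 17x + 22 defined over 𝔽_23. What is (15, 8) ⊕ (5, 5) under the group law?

(7, 22)

(15, 8) + (5, 5). λ = (5 - 8)/(5 - 15) ≡ 20/13 mod 23. 13⁻¹ ≡ 16 (mod 23), so λ ≡ 21.
  x = λ² - 15 - 5 = 441 - 20 ≡ 7; y = λ·(15 - 7) - 8 ≡ 22. → (7, 22)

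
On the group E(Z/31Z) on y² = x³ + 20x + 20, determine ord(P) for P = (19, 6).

2P: tangent at (19, 6): λ = (3·19² + 20)/(2·6) ≡ 18/12. 12⁻¹ ≡ 13 (mod 31) since 12·13 = 156 ≡ 1, so λ ≡ 18·13 ≡ 17.
  x = λ² - 19 - 19 = 289 - 38 ≡ 3; y = λ·(19 - 3) - 6 ≡ 18. → (3, 18)
3P: (3, 18) + (19, 6). λ = (6 - 18)/(19 - 3) ≡ 19/16 mod 31. 16⁻¹ ≡ 2 (mod 31), so λ ≡ 7.
  x = λ² - 3 - 19 = 49 - 22 ≡ 27; y = λ·(3 - 27) - 18 ≡ 0. → (27, 0)
4P: (27, 0) + (19, 6). λ = (6 - 0)/(19 - 27) ≡ 6/23 mod 31. 23⁻¹ ≡ 27 (mod 31), so λ ≡ 7.
  x = λ² - 27 - 19 = 49 - 46 ≡ 3; y = λ·(27 - 3) - 0 ≡ 13. → (3, 13)
5P: (3, 13) + (19, 6). λ = (6 - 13)/(19 - 3) ≡ 24/16 mod 31. 16⁻¹ ≡ 2 (mod 31) since 16·2 = 32 ≡ 1, so λ ≡ 17.
  x = λ² - 3 - 19 = 289 - 22 ≡ 19; y = λ·(3 - 19) - 13 ≡ 25. → (19, 25)
6P: (19, 25) + (19, 6): same x and y₁ ≡ -y₂, so the sum is O.
6P = O, so the order is 6.

6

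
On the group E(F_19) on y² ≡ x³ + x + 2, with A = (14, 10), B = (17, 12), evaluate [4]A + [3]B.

First 4A:
Repeated addition: build up to 4A.
2A: tangent at (14, 10): λ = (3·14² + 1)/(2·10) ≡ 0/1. 1⁻¹ ≡ 1 (mod 19), so λ ≡ 0·1 ≡ 0.
  x = λ² - 14 - 14 = 0 - 28 ≡ 10; y = λ·(14 - 10) - 10 ≡ 9. → (10, 9)
3A: (10, 9) + (14, 10). λ = (10 - 9)/(14 - 10) ≡ 1/4 mod 19. 4⁻¹ ≡ 5 (mod 19), so λ ≡ 5.
  x = λ² - 10 - 14 = 25 - 24 ≡ 1; y = λ·(10 - 1) - 9 ≡ 17. → (1, 17)
4A: (1, 17) + (14, 10). λ = (10 - 17)/(14 - 1) ≡ 12/13 mod 19. 13⁻¹ ≡ 3 (mod 19), so λ ≡ 17.
  x = λ² - 1 - 14 = 289 - 15 ≡ 8; y = λ·(1 - 8) - 17 ≡ 16. → (8, 16)
4A = (8, 16).
Next 3B:
Repeated addition: build up to 3B.
2B: tangent at (17, 12): λ = (3·17² + 1)/(2·12) ≡ 13/5. 5⁻¹ ≡ 4 (mod 19), so λ ≡ 13·4 ≡ 14.
  x = λ² - 17 - 17 = 196 - 34 ≡ 10; y = λ·(17 - 10) - 12 ≡ 10. → (10, 10)
3B: (10, 10) + (17, 12). λ = (12 - 10)/(17 - 10) ≡ 2/7 mod 19. 7⁻¹ ≡ 11 (mod 19), so λ ≡ 3.
  x = λ² - 10 - 17 = 9 - 27 ≡ 1; y = λ·(10 - 1) - 10 ≡ 17. → (1, 17)
3B = (1, 17).
Finally 4A + 3B:
(8, 16) + (1, 17). λ = (17 - 16)/(1 - 8) ≡ 1/12 mod 19. 12⁻¹ ≡ 8 (mod 19) since 12·8 = 96 ≡ 1, so λ ≡ 8.
  x = λ² - 8 - 1 = 64 - 9 ≡ 17; y = λ·(8 - 17) - 16 ≡ 7. → (17, 7)

(17, 7)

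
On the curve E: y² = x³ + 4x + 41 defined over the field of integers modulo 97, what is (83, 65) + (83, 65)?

tangent at (83, 65): λ = (3·83² + 4)/(2·65) ≡ 10/33. 33⁻¹ ≡ 50 (mod 97) since 33·50 = 1650 ≡ 1, so λ ≡ 10·50 ≡ 15.
  x = λ² - 83 - 83 = 225 - 166 ≡ 59; y = λ·(83 - 59) - 65 ≡ 4. → (59, 4)

(59, 4)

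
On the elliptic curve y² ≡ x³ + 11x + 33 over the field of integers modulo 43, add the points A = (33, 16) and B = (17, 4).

(7, 25)

(33, 16) + (17, 4). λ = (4 - 16)/(17 - 33) ≡ 31/27 mod 43. 27⁻¹ ≡ 8 (mod 43) since 27·8 = 216 ≡ 1, so λ ≡ 33.
  x = λ² - 33 - 17 = 1089 - 50 ≡ 7; y = λ·(33 - 7) - 16 ≡ 25. → (7, 25)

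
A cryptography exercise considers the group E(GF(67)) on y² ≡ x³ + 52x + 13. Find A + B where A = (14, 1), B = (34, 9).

(54, 50)

(14, 1) + (34, 9). λ = (9 - 1)/(34 - 14) ≡ 8/20 mod 67. 20⁻¹ ≡ 57 (mod 67), so λ ≡ 54.
  x = λ² - 14 - 34 = 2916 - 48 ≡ 54; y = λ·(14 - 54) - 1 ≡ 50. → (54, 50)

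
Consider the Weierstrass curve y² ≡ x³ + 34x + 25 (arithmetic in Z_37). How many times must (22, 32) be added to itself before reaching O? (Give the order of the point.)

2P: tangent at (22, 32): λ = (3·22² + 34)/(2·32) ≡ 6/27. 27⁻¹ ≡ 11 (mod 37) since 27·11 = 297 ≡ 1, so λ ≡ 6·11 ≡ 29.
  x = λ² - 22 - 22 = 841 - 44 ≡ 20; y = λ·(22 - 20) - 32 ≡ 26. → (20, 26)
3P: (20, 26) + (22, 32). λ = (32 - 26)/(22 - 20) ≡ 6/2 mod 37. 2⁻¹ ≡ 19 (mod 37), so λ ≡ 3.
  x = λ² - 20 - 22 = 9 - 42 ≡ 4; y = λ·(20 - 4) - 26 ≡ 22. → (4, 22)
4P: (4, 22) + (22, 32). λ = (32 - 22)/(22 - 4) ≡ 10/18 mod 37. 18⁻¹ ≡ 35 (mod 37) since 18·35 = 630 ≡ 1, so λ ≡ 17.
  x = λ² - 4 - 22 = 289 - 26 ≡ 4; y = λ·(4 - 4) - 22 ≡ 15. → (4, 15)
5P: (4, 15) + (22, 32). λ = (32 - 15)/(22 - 4) ≡ 17/18 mod 37. 18⁻¹ ≡ 35 (mod 37) since 18·35 = 630 ≡ 1, so λ ≡ 3.
  x = λ² - 4 - 22 = 9 - 26 ≡ 20; y = λ·(4 - 20) - 15 ≡ 11. → (20, 11)
6P: (20, 11) + (22, 32). λ = (32 - 11)/(22 - 20) ≡ 21/2 mod 37. 2⁻¹ ≡ 19 (mod 37), so λ ≡ 29.
  x = λ² - 20 - 22 = 841 - 42 ≡ 22; y = λ·(20 - 22) - 11 ≡ 5. → (22, 5)
7P: (22, 5) + (22, 32): same x and y₁ ≡ -y₂, so the sum is O.
7P = O, so the order is 7.

7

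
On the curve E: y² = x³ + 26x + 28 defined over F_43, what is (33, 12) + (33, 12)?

(34, 21)

tangent at (33, 12): λ = (3·33² + 26)/(2·12) ≡ 25/24. 24⁻¹ ≡ 9 (mod 43) since 24·9 = 216 ≡ 1, so λ ≡ 25·9 ≡ 10.
  x = λ² - 33 - 33 = 100 - 66 ≡ 34; y = λ·(33 - 34) - 12 ≡ 21. → (34, 21)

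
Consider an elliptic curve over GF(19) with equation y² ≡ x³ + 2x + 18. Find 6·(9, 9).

(17, 5)

Write Q = (9, 9).
Repeated addition: build up to 6Q.
2Q: tangent at (9, 9): λ = (3·9² + 2)/(2·9) ≡ 17/18. 18⁻¹ ≡ 18 (mod 19), so λ ≡ 17·18 ≡ 2.
  x = λ² - 9 - 9 = 4 - 18 ≡ 5; y = λ·(9 - 5) - 9 ≡ 18. → (5, 18)
3Q: (5, 18) + (9, 9). λ = (9 - 18)/(9 - 5) ≡ 10/4 mod 19. 4⁻¹ ≡ 5 (mod 19), so λ ≡ 12.
  x = λ² - 5 - 9 = 144 - 14 ≡ 16; y = λ·(5 - 16) - 18 ≡ 2. → (16, 2)
4Q: (16, 2) + (9, 9). λ = (9 - 2)/(9 - 16) ≡ 7/12 mod 19. 12⁻¹ ≡ 8 (mod 19), so λ ≡ 18.
  x = λ² - 16 - 9 = 324 - 25 ≡ 14; y = λ·(16 - 14) - 2 ≡ 15. → (14, 15)
5Q: (14, 15) + (9, 9). λ = (9 - 15)/(9 - 14) ≡ 13/14 mod 19. 14⁻¹ ≡ 15 (mod 19), so λ ≡ 5.
  x = λ² - 14 - 9 = 25 - 23 ≡ 2; y = λ·(14 - 2) - 15 ≡ 7. → (2, 7)
6Q: (2, 7) + (9, 9). λ = (9 - 7)/(9 - 2) ≡ 2/7 mod 19. 7⁻¹ ≡ 11 (mod 19) since 7·11 = 77 ≡ 1, so λ ≡ 3.
  x = λ² - 2 - 9 = 9 - 11 ≡ 17; y = λ·(2 - 17) - 7 ≡ 5. → (17, 5)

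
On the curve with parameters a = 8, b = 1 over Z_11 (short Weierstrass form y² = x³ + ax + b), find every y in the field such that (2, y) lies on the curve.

5, 6

x³ + 8x + 1 = 25 ≡ 3 (mod 11).
Square roots of 3 mod 11: 5 and 6 (since 5² = 25 ≡ 3).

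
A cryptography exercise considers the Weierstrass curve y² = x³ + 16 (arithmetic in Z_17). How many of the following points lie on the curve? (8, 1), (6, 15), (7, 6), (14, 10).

2

(8, 1): 1² ≡ 1, rhs ≡ 1 → on.
(6, 15): 15² ≡ 4, rhs ≡ 11 → off.
(7, 6): 6² ≡ 2, rhs ≡ 2 → on.
(14, 10): 10² ≡ 15, rhs ≡ 6 → off.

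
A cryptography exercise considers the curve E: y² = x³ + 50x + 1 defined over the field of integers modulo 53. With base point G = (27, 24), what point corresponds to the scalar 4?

(51, 23)

Double-and-add on 4 = (100)₂. Start with G = (27, 24) for the leading 1-bit.
double: tangent at (27, 24): λ = (3·27² + 50)/(2·24) ≡ 11/48. 48⁻¹ ≡ 21 (mod 53), so λ ≡ 11·21 ≡ 19.
  x = λ² - 27 - 27 = 361 - 54 ≡ 42; y = λ·(27 - 42) - 24 ≡ 9. → (42, 9)
double: tangent at (42, 9): λ = (3·42² + 50)/(2·9) ≡ 42/18. 18⁻¹ ≡ 3 (mod 53), so λ ≡ 42·3 ≡ 20.
  x = λ² - 42 - 42 = 400 - 84 ≡ 51; y = λ·(42 - 51) - 9 ≡ 23. → (51, 23)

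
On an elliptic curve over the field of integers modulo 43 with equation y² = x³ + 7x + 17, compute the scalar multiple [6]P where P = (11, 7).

(12, 25)

Repeated addition: build up to 6P.
2P: tangent at (11, 7): λ = (3·11² + 7)/(2·7) ≡ 26/14. 14⁻¹ ≡ 40 (mod 43), so λ ≡ 26·40 ≡ 8.
  x = λ² - 11 - 11 = 64 - 22 ≡ 42; y = λ·(11 - 42) - 7 ≡ 3. → (42, 3)
3P: (42, 3) + (11, 7). λ = (7 - 3)/(11 - 42) ≡ 4/12 mod 43. 12⁻¹ ≡ 18 (mod 43), so λ ≡ 29.
  x = λ² - 42 - 11 = 841 - 53 ≡ 14; y = λ·(42 - 14) - 3 ≡ 35. → (14, 35)
4P: (14, 35) + (11, 7). λ = (7 - 35)/(11 - 14) ≡ 15/40 mod 43. 40⁻¹ ≡ 14 (mod 43), so λ ≡ 38.
  x = λ² - 14 - 11 = 1444 - 25 ≡ 0; y = λ·(14 - 0) - 35 ≡ 24. → (0, 24)
5P: (0, 24) + (11, 7). λ = (7 - 24)/(11 - 0) ≡ 26/11 mod 43. 11⁻¹ ≡ 4 (mod 43), so λ ≡ 18.
  x = λ² - 0 - 11 = 324 - 11 ≡ 12; y = λ·(0 - 12) - 24 ≡ 18. → (12, 18)
6P: (12, 18) + (11, 7). λ = (7 - 18)/(11 - 12) ≡ 32/42 mod 43. 42⁻¹ ≡ 42 (mod 43), so λ ≡ 11.
  x = λ² - 12 - 11 = 121 - 23 ≡ 12; y = λ·(12 - 12) - 18 ≡ 25. → (12, 25)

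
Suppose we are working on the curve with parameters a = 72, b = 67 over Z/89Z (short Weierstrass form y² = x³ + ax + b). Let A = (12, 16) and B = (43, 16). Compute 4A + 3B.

First 4A:
Double-and-add on 4 = (100)₂. Start with A = (12, 16) for the leading 1-bit.
double: tangent at (12, 16): λ = (3·12² + 72)/(2·16) ≡ 59/32. 32⁻¹ ≡ 64 (mod 89), so λ ≡ 59·64 ≡ 38.
  x = λ² - 12 - 12 = 1444 - 24 ≡ 85; y = λ·(12 - 85) - 16 ≡ 58. → (85, 58)
double: tangent at (85, 58): λ = (3·85² + 72)/(2·58) ≡ 31/27. 27⁻¹ ≡ 33 (mod 89), so λ ≡ 31·33 ≡ 44.
  x = λ² - 85 - 85 = 1936 - 170 ≡ 75; y = λ·(85 - 75) - 58 ≡ 26. → (75, 26)
4A = (75, 26).
Next 3B:
Repeated addition: build up to 3B.
2B: tangent at (43, 16): λ = (3·43² + 72)/(2·16) ≡ 12/32. 32⁻¹ ≡ 64 (mod 89) since 32·64 = 2048 ≡ 1, so λ ≡ 12·64 ≡ 56.
  x = λ² - 43 - 43 = 3136 - 86 ≡ 24; y = λ·(43 - 24) - 16 ≡ 69. → (24, 69)
3B: (24, 69) + (43, 16). λ = (16 - 69)/(43 - 24) ≡ 36/19 mod 89. 19⁻¹ ≡ 75 (mod 89) since 19·75 = 1425 ≡ 1, so λ ≡ 30.
  x = λ² - 24 - 43 = 900 - 67 ≡ 32; y = λ·(24 - 32) - 69 ≡ 47. → (32, 47)
3B = (32, 47).
Finally 4A + 3B:
(75, 26) + (32, 47). λ = (47 - 26)/(32 - 75) ≡ 21/46 mod 89. 46⁻¹ ≡ 60 (mod 89), so λ ≡ 14.
  x = λ² - 75 - 32 = 196 - 107 ≡ 0; y = λ·(75 - 0) - 26 ≡ 45. → (0, 45)

(0, 45)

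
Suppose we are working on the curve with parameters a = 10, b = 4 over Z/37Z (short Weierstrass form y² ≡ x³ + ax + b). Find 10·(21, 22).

(9, 3)

Write Q = (21, 22).
Repeated addition: build up to 10Q.
2Q: tangent at (21, 22): λ = (3·21² + 10)/(2·22) ≡ 1/7. 7⁻¹ ≡ 16 (mod 37), so λ ≡ 1·16 ≡ 16.
  x = λ² - 21 - 21 = 256 - 42 ≡ 29; y = λ·(21 - 29) - 22 ≡ 35. → (29, 35)
3Q: (29, 35) + (21, 22). λ = (22 - 35)/(21 - 29) ≡ 24/29 mod 37. 29⁻¹ ≡ 23 (mod 37) since 29·23 = 667 ≡ 1, so λ ≡ 34.
  x = λ² - 29 - 21 = 1156 - 50 ≡ 33; y = λ·(29 - 33) - 35 ≡ 14. → (33, 14)
4Q: (33, 14) + (21, 22). λ = (22 - 14)/(21 - 33) ≡ 8/25 mod 37. 25⁻¹ ≡ 3 (mod 37), so λ ≡ 24.
  x = λ² - 33 - 21 = 576 - 54 ≡ 4; y = λ·(33 - 4) - 14 ≡ 16. → (4, 16)
5Q: (4, 16) + (21, 22). λ = (22 - 16)/(21 - 4) ≡ 6/17 mod 37. 17⁻¹ ≡ 24 (mod 37), so λ ≡ 33.
  x = λ² - 4 - 21 = 1089 - 25 ≡ 28; y = λ·(4 - 28) - 16 ≡ 6. → (28, 6)
6Q: (28, 6) + (21, 22). λ = (22 - 6)/(21 - 28) ≡ 16/30 mod 37. 30⁻¹ ≡ 21 (mod 37) since 30·21 = 630 ≡ 1, so λ ≡ 3.
  x = λ² - 28 - 21 = 9 - 49 ≡ 34; y = λ·(28 - 34) - 6 ≡ 13. → (34, 13)
7Q: (34, 13) + (21, 22). λ = (22 - 13)/(21 - 34) ≡ 9/24 mod 37. 24⁻¹ ≡ 17 (mod 37), so λ ≡ 5.
  x = λ² - 34 - 21 = 25 - 55 ≡ 7; y = λ·(34 - 7) - 13 ≡ 11. → (7, 11)
8Q: (7, 11) + (21, 22). λ = (22 - 11)/(21 - 7) ≡ 11/14 mod 37. 14⁻¹ ≡ 8 (mod 37), so λ ≡ 14.
  x = λ² - 7 - 21 = 196 - 28 ≡ 20; y = λ·(7 - 20) - 11 ≡ 29. → (20, 29)
9Q: (20, 29) + (21, 22). λ = (22 - 29)/(21 - 20) ≡ 30/1 mod 37. 1⁻¹ ≡ 1 (mod 37), so λ ≡ 30.
  x = λ² - 20 - 21 = 900 - 41 ≡ 8; y = λ·(20 - 8) - 29 ≡ 35. → (8, 35)
10Q: (8, 35) + (21, 22). λ = (22 - 35)/(21 - 8) ≡ 24/13 mod 37. 13⁻¹ ≡ 20 (mod 37) since 13·20 = 260 ≡ 1, so λ ≡ 36.
  x = λ² - 8 - 21 = 1296 - 29 ≡ 9; y = λ·(8 - 9) - 35 ≡ 3. → (9, 3)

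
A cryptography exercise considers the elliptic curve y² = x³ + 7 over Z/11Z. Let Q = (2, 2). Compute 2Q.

(5, 0)

tangent at (2, 2): λ = (3·2² + 0)/(2·2) ≡ 1/4. 4⁻¹ ≡ 3 (mod 11) since 4·3 = 12 ≡ 1, so λ ≡ 1·3 ≡ 3.
  x = λ² - 2 - 2 = 9 - 4 ≡ 5; y = λ·(2 - 5) - 2 ≡ 0. → (5, 0)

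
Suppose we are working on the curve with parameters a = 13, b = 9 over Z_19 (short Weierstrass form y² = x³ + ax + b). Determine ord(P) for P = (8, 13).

12

2P: tangent at (8, 13): λ = (3·8² + 13)/(2·13) ≡ 15/7. 7⁻¹ ≡ 11 (mod 19) since 7·11 = 77 ≡ 1, so λ ≡ 15·11 ≡ 13.
  x = λ² - 8 - 8 = 169 - 16 ≡ 1; y = λ·(8 - 1) - 13 ≡ 2. → (1, 2)
3P: (1, 2) + (8, 13). λ = (13 - 2)/(8 - 1) ≡ 11/7 mod 19. 7⁻¹ ≡ 11 (mod 19), so λ ≡ 7.
  x = λ² - 1 - 8 = 49 - 9 ≡ 2; y = λ·(1 - 2) - 2 ≡ 10. → (2, 10)
4P: (2, 10) + (8, 13). λ = (13 - 10)/(8 - 2) ≡ 3/6 mod 19. 6⁻¹ ≡ 16 (mod 19), so λ ≡ 10.
  x = λ² - 2 - 8 = 100 - 10 ≡ 14; y = λ·(2 - 14) - 10 ≡ 3. → (14, 3)
5P: (14, 3) + (8, 13). λ = (13 - 3)/(8 - 14) ≡ 10/13 mod 19. 13⁻¹ ≡ 3 (mod 19), so λ ≡ 11.
  x = λ² - 14 - 8 = 121 - 22 ≡ 4; y = λ·(14 - 4) - 3 ≡ 12. → (4, 12)
6P: (4, 12) + (8, 13). λ = (13 - 12)/(8 - 4) ≡ 1/4 mod 19. 4⁻¹ ≡ 5 (mod 19) since 4·5 = 20 ≡ 1, so λ ≡ 5.
  x = λ² - 4 - 8 = 25 - 12 ≡ 13; y = λ·(4 - 13) - 12 ≡ 0. → (13, 0)
7P: (13, 0) + (8, 13). λ = (13 - 0)/(8 - 13) ≡ 13/14 mod 19. 14⁻¹ ≡ 15 (mod 19), so λ ≡ 5.
  x = λ² - 13 - 8 = 25 - 21 ≡ 4; y = λ·(13 - 4) - 0 ≡ 7. → (4, 7)
8P: (4, 7) + (8, 13). λ = (13 - 7)/(8 - 4) ≡ 6/4 mod 19. 4⁻¹ ≡ 5 (mod 19), so λ ≡ 11.
  x = λ² - 4 - 8 = 121 - 12 ≡ 14; y = λ·(4 - 14) - 7 ≡ 16. → (14, 16)
9P: (14, 16) + (8, 13). λ = (13 - 16)/(8 - 14) ≡ 16/13 mod 19. 13⁻¹ ≡ 3 (mod 19), so λ ≡ 10.
  x = λ² - 14 - 8 = 100 - 22 ≡ 2; y = λ·(14 - 2) - 16 ≡ 9. → (2, 9)
10P: (2, 9) + (8, 13). λ = (13 - 9)/(8 - 2) ≡ 4/6 mod 19. 6⁻¹ ≡ 16 (mod 19), so λ ≡ 7.
  x = λ² - 2 - 8 = 49 - 10 ≡ 1; y = λ·(2 - 1) - 9 ≡ 17. → (1, 17)
11P: (1, 17) + (8, 13). λ = (13 - 17)/(8 - 1) ≡ 15/7 mod 19. 7⁻¹ ≡ 11 (mod 19), so λ ≡ 13.
  x = λ² - 1 - 8 = 169 - 9 ≡ 8; y = λ·(1 - 8) - 17 ≡ 6. → (8, 6)
12P: (8, 6) + (8, 13): same x and y₁ ≡ -y₂, so the sum is 𝒪.
12P = 𝒪, so the order is 12.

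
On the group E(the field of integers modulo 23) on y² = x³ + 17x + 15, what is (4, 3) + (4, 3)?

tangent at (4, 3): λ = (3·4² + 17)/(2·3) ≡ 19/6. 6⁻¹ ≡ 4 (mod 23) since 6·4 = 24 ≡ 1, so λ ≡ 19·4 ≡ 7.
  x = λ² - 4 - 4 = 49 - 8 ≡ 18; y = λ·(4 - 18) - 3 ≡ 14. → (18, 14)

(18, 14)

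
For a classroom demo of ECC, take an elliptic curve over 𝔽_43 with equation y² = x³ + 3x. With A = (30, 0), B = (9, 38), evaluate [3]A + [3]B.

First 3A:
Repeated addition: build up to 3A.
2A: (30, 0) + (30, 0): same x and y₁ ≡ -y₂, so the sum is the point at infinity.
3A: the point at infinity + (30, 0) = (30, 0) (identity).
3A = (30, 0).
Next 3B:
Repeated addition: build up to 3B.
2B: tangent at (9, 38): λ = (3·9² + 3)/(2·38) ≡ 31/33. 33⁻¹ ≡ 30 (mod 43) since 33·30 = 990 ≡ 1, so λ ≡ 31·30 ≡ 27.
  x = λ² - 9 - 9 = 729 - 18 ≡ 23; y = λ·(9 - 23) - 38 ≡ 14. → (23, 14)
3B: (23, 14) + (9, 38). λ = (38 - 14)/(9 - 23) ≡ 24/29 mod 43. 29⁻¹ ≡ 3 (mod 43), so λ ≡ 29.
  x = λ² - 23 - 9 = 841 - 32 ≡ 35; y = λ·(23 - 35) - 14 ≡ 25. → (35, 25)
3B = (35, 25).
Finally 3A + 3B:
(30, 0) + (35, 25). λ = (25 - 0)/(35 - 30) ≡ 25/5 mod 43. 5⁻¹ ≡ 26 (mod 43) since 5·26 = 130 ≡ 1, so λ ≡ 5.
  x = λ² - 30 - 35 = 25 - 65 ≡ 3; y = λ·(30 - 3) - 0 ≡ 6. → (3, 6)

(3, 6)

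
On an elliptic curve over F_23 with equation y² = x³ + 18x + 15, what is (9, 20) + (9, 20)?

(17, 6)

tangent at (9, 20): λ = (3·9² + 18)/(2·20) ≡ 8/17. 17⁻¹ ≡ 19 (mod 23), so λ ≡ 8·19 ≡ 14.
  x = λ² - 9 - 9 = 196 - 18 ≡ 17; y = λ·(9 - 17) - 20 ≡ 6. → (17, 6)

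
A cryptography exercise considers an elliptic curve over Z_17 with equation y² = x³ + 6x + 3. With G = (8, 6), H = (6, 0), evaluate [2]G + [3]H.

First 2G:
Repeated addition: build up to 2G.
2G: tangent at (8, 6): λ = (3·8² + 6)/(2·6) ≡ 11/12. 12⁻¹ ≡ 10 (mod 17), so λ ≡ 11·10 ≡ 8.
  x = λ² - 8 - 8 = 64 - 16 ≡ 14; y = λ·(8 - 14) - 6 ≡ 14. → (14, 14)
2G = (14, 14).
Next 3H:
Repeated addition: build up to 3H.
2H: (6, 0) + (6, 0): same x and y₁ ≡ -y₂, so the sum is O.
3H: O + (6, 0) = (6, 0) (identity).
3H = (6, 0).
Finally 2G + 3H:
(14, 14) + (6, 0). λ = (0 - 14)/(6 - 14) ≡ 3/9 mod 17. 9⁻¹ ≡ 2 (mod 17) since 9·2 = 18 ≡ 1, so λ ≡ 6.
  x = λ² - 14 - 6 = 36 - 20 ≡ 16; y = λ·(14 - 16) - 14 ≡ 8. → (16, 8)

(16, 8)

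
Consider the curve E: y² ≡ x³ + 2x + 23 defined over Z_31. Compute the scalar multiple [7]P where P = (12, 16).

Repeated addition: build up to 7P.
2P: tangent at (12, 16): λ = (3·12² + 2)/(2·16) ≡ 0/1. 1⁻¹ ≡ 1 (mod 31) since 1·1 = 1 ≡ 1, so λ ≡ 0·1 ≡ 0.
  x = λ² - 12 - 12 = 0 - 24 ≡ 7; y = λ·(12 - 7) - 16 ≡ 15. → (7, 15)
3P: (7, 15) + (12, 16). λ = (16 - 15)/(12 - 7) ≡ 1/5 mod 31. 5⁻¹ ≡ 25 (mod 31), so λ ≡ 25.
  x = λ² - 7 - 12 = 625 - 19 ≡ 17; y = λ·(7 - 17) - 15 ≡ 14. → (17, 14)
4P: (17, 14) + (12, 16). λ = (16 - 14)/(12 - 17) ≡ 2/26 mod 31. 26⁻¹ ≡ 6 (mod 31) since 26·6 = 156 ≡ 1, so λ ≡ 12.
  x = λ² - 17 - 12 = 144 - 29 ≡ 22; y = λ·(17 - 22) - 14 ≡ 19. → (22, 19)
5P: (22, 19) + (12, 16). λ = (16 - 19)/(12 - 22) ≡ 28/21 mod 31. 21⁻¹ ≡ 3 (mod 31), so λ ≡ 22.
  x = λ² - 22 - 12 = 484 - 34 ≡ 16; y = λ·(22 - 16) - 19 ≡ 20. → (16, 20)
6P: (16, 20) + (12, 16). λ = (16 - 20)/(12 - 16) ≡ 27/27 mod 31. 27⁻¹ ≡ 23 (mod 31) since 27·23 = 621 ≡ 1, so λ ≡ 1.
  x = λ² - 16 - 12 = 1 - 28 ≡ 4; y = λ·(16 - 4) - 20 ≡ 23. → (4, 23)
7P: (4, 23) + (12, 16). λ = (16 - 23)/(12 - 4) ≡ 24/8 mod 31. 8⁻¹ ≡ 4 (mod 31), so λ ≡ 3.
  x = λ² - 4 - 12 = 9 - 16 ≡ 24; y = λ·(4 - 24) - 23 ≡ 10. → (24, 10)

(24, 10)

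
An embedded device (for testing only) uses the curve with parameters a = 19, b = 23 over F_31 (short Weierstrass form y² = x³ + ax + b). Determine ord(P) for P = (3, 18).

3

2P: tangent at (3, 18): λ = (3·3² + 19)/(2·18) ≡ 15/5. 5⁻¹ ≡ 25 (mod 31) since 5·25 = 125 ≡ 1, so λ ≡ 15·25 ≡ 3.
  x = λ² - 3 - 3 = 9 - 6 ≡ 3; y = λ·(3 - 3) - 18 ≡ 13. → (3, 13)
3P: (3, 13) + (3, 18): same x and y₁ ≡ -y₂, so the sum is O.
3P = O, so the order is 3.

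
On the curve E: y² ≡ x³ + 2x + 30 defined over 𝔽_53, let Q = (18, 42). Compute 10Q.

(6, 24)

Double-and-add on 10 = (1010)₂. Start with Q = (18, 42) for the leading 1-bit.
double: tangent at (18, 42): λ = (3·18² + 2)/(2·42) ≡ 20/31. 31⁻¹ ≡ 12 (mod 53), so λ ≡ 20·12 ≡ 28.
  x = λ² - 18 - 18 = 784 - 36 ≡ 6; y = λ·(18 - 6) - 42 ≡ 29. → (6, 29)
double: tangent at (6, 29): λ = (3·6² + 2)/(2·29) ≡ 4/5. 5⁻¹ ≡ 32 (mod 53), so λ ≡ 4·32 ≡ 22.
  x = λ² - 6 - 6 = 484 - 12 ≡ 48; y = λ·(6 - 48) - 29 ≡ 1. → (48, 1)
add Q: (48, 1) + (18, 42). λ = (42 - 1)/(18 - 48) ≡ 41/23 mod 53. 23⁻¹ ≡ 30 (mod 53), so λ ≡ 11.
  x = λ² - 48 - 18 = 121 - 66 ≡ 2; y = λ·(48 - 2) - 1 ≡ 28. → (2, 28)
double: tangent at (2, 28): λ = (3·2² + 2)/(2·28) ≡ 14/3. 3⁻¹ ≡ 18 (mod 53) since 3·18 = 54 ≡ 1, so λ ≡ 14·18 ≡ 40.
  x = λ² - 2 - 2 = 1600 - 4 ≡ 6; y = λ·(2 - 6) - 28 ≡ 24. → (6, 24)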